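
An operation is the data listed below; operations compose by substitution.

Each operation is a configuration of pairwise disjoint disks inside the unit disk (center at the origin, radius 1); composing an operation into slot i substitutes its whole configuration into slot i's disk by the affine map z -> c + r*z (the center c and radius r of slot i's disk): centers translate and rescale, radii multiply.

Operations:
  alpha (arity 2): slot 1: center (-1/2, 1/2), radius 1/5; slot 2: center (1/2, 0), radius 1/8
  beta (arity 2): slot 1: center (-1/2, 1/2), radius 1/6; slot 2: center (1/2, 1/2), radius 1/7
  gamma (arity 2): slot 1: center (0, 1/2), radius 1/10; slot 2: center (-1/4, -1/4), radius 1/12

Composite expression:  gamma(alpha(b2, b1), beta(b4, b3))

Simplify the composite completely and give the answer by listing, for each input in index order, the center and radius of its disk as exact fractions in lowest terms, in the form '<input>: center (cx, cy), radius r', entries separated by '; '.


Each b-disk chains the slot maps above it in gamma; radii multiply.
tracing b2 down its 2-map path: center (-1/20, 11/20), radius 1/50
tracing b1 down its 2-map path: center (1/20, 1/2), radius 1/80
tracing b4 down its 2-map path: center (-7/24, -5/24), radius 1/72
tracing b3 down its 2-map path: center (-5/24, -5/24), radius 1/84

b1: center (1/20, 1/2), radius 1/80; b2: center (-1/20, 11/20), radius 1/50; b3: center (-5/24, -5/24), radius 1/84; b4: center (-7/24, -5/24), radius 1/72


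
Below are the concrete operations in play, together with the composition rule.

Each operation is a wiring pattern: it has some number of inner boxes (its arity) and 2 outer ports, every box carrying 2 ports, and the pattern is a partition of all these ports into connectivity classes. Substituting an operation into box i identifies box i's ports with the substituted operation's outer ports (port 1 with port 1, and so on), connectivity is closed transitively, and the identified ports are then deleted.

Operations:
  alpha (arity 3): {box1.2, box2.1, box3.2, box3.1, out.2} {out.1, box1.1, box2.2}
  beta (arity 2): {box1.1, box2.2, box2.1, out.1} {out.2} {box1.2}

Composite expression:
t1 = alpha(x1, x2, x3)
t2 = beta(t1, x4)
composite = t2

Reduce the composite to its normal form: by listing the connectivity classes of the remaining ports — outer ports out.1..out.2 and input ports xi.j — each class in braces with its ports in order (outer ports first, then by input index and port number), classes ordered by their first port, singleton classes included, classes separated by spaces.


{out.1, x1.1, x2.2, x4.1, x4.2} {out.2} {x1.2, x2.1, x3.1, x3.2}

Reachability decides: close wires over beta-identified ports.
after alpha, the pattern on (x1, x2, x3) reads {out.1, x1.1, x2.2} {out.2, x1.2, x2.1, x3.1, x3.2} (out.j = its outer ports)
after beta, the pattern on (x1, x2, x3, x4) reads {out.1, x1.1, x2.2, x4.1, x4.2} {out.2} {x1.2, x2.1, x3.1, x3.2} (out.j = its outer ports)


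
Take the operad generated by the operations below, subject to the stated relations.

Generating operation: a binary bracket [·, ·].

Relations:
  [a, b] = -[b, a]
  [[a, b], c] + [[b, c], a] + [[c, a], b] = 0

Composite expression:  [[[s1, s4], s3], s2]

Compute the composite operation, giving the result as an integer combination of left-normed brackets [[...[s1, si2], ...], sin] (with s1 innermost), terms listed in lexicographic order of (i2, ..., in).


Expand each bracket as ab - ba; the s1-initial words give the coefficients.
Composite bracket: [[[s1, s4], s3], s2]
Full expansion: 8 signed words from ab - ba (2^3 = 8).
Coefficients come from the s1-initial words:
  from s1s4s3s2, sign +1: term +[[[s1, s4], s3], s2]

[[[s1, s4], s3], s2]


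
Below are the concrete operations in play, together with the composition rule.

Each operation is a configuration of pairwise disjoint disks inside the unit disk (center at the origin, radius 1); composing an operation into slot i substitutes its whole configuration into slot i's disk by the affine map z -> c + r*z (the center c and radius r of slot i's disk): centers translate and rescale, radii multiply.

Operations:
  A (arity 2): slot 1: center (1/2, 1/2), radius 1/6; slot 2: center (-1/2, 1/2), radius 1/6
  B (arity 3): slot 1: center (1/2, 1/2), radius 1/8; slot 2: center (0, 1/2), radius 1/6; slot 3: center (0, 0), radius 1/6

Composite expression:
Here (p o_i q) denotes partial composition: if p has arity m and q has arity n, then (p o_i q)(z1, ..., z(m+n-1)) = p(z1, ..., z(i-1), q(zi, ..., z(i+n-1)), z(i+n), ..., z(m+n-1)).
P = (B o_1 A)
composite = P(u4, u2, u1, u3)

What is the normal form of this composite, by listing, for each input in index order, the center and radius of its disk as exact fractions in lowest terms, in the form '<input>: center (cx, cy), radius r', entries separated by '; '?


Below B, radii multiply path by path; the u-disk centers shift.
input u4: applying the 2 nested substitutions gives center (9/16, 9/16), radius 1/48
input u2: applying the 2 nested substitutions gives center (7/16, 9/16), radius 1/48
input u1: applying the 1 nested substitution gives center (0, 1/2), radius 1/6
input u3: applying the 1 nested substitution gives center (0, 0), radius 1/6

u1: center (0, 1/2), radius 1/6; u2: center (7/16, 9/16), radius 1/48; u3: center (0, 0), radius 1/6; u4: center (9/16, 9/16), radius 1/48


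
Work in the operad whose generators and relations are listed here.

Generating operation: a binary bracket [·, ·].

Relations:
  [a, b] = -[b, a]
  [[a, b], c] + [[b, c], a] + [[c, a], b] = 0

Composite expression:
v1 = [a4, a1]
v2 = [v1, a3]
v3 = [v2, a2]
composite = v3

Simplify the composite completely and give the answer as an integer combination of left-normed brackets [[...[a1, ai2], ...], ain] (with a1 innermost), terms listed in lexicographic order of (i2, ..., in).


-[[[a1, a4], a3], a2]

Expand each bracket as ab - ba; the a1-initial words give the coefficients.
Composite bracket: [[[a4, a1], a3], a2]
Expanding via [a, b] = ab - ba: 8 signed words (2^3 = 8).
Words beginning with a1 determine it all:
  word a1a4a3a2 has sign -1, contributing -[[[a1, a4], a3], a2]


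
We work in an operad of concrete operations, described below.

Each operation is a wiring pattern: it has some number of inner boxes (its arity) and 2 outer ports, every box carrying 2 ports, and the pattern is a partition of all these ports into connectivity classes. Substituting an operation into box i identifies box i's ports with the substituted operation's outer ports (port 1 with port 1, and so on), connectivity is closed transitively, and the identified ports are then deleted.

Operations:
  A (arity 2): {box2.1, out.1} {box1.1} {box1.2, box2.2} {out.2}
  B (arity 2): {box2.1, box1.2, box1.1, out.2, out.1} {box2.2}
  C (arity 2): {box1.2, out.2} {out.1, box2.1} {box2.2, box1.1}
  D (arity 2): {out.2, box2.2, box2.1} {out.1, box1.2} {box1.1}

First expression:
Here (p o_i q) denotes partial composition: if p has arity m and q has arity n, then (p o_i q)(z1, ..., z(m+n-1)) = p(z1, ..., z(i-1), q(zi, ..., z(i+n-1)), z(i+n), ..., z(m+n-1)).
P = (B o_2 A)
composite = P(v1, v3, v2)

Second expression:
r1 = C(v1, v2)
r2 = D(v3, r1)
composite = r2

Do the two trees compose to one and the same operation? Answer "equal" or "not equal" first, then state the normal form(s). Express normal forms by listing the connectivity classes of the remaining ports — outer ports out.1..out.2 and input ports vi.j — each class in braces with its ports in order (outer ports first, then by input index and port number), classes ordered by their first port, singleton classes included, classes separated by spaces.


not equal; the first gives {out.1, out.2, v1.1, v1.2, v2.1} {v2.2, v3.2} {v3.1} and the second {out.1, v3.2} {out.2, v1.2, v2.1} {v1.1, v2.2} {v3.1}


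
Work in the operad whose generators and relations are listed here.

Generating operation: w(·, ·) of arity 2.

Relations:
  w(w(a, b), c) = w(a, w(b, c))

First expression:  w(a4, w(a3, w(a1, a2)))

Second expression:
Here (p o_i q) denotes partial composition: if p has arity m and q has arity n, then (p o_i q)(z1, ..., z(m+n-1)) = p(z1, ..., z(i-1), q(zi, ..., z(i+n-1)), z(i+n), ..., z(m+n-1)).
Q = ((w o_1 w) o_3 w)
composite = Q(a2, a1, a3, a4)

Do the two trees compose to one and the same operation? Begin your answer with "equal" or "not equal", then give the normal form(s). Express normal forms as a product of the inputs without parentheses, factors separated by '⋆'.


not equal: they reduce to a4 ⋆ a3 ⋆ a1 ⋆ a2 and a2 ⋆ a1 ⋆ a3 ⋆ a4


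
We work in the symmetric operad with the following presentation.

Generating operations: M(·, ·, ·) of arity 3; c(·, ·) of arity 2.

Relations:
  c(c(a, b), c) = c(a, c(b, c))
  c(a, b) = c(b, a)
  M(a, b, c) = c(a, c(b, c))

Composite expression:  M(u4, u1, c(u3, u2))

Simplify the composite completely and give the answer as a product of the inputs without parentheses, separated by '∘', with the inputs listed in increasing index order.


u1 ∘ u2 ∘ u3 ∘ u4

With M associative and commutative, the u-input set is all that matters.
c(u3, u2) spells out as u3 ∘ u2
M(u4, u1, c(u3, u2)) spells out as u4 ∘ u1 ∘ u3 ∘ u2
putting the inputs in ascending order: u1 ∘ u2 ∘ u3 ∘ u4


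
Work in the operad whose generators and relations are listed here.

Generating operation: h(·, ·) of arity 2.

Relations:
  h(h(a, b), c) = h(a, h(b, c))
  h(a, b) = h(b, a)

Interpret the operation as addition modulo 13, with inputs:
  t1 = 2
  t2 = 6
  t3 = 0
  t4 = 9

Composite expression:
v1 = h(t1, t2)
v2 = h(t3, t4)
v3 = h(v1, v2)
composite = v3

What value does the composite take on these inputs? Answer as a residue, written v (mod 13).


h(t1, t2) = 8
h(t3, t4) = 9
h(h(t1, t2), h(t3, t4)) = 4

4 (mod 13)


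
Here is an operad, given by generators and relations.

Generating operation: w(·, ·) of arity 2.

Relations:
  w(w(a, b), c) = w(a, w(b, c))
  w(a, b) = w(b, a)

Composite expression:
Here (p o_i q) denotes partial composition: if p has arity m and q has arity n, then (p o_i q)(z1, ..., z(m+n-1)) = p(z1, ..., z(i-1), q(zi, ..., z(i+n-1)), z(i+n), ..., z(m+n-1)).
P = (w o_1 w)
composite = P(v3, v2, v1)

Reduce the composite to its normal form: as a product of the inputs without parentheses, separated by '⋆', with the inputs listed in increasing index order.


v1 ⋆ v2 ⋆ v3

Key point: w commutes, so take the v-inputs in any fixed order.
w(v3, v2) collapses to v3 ⋆ v2
w(w(v3, v2), v1) collapses to v3 ⋆ v2 ⋆ v1
commutativity sorts the factors: v1 ⋆ v2 ⋆ v3


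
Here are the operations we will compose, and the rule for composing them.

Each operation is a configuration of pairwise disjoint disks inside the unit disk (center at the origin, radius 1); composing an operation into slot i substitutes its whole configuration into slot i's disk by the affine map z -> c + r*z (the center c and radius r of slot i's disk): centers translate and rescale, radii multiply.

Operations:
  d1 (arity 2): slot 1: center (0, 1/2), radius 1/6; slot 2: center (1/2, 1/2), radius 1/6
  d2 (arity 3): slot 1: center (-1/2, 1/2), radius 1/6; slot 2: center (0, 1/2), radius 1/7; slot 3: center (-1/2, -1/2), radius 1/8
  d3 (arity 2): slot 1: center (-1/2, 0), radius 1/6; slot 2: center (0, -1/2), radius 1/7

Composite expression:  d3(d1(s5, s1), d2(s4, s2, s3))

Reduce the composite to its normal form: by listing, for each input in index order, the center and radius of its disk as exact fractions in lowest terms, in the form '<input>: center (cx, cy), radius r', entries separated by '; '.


s1: center (-5/12, 1/12), radius 1/36; s2: center (0, -3/7), radius 1/49; s3: center (-1/14, -4/7), radius 1/56; s4: center (-1/14, -3/7), radius 1/42; s5: center (-1/2, 1/12), radius 1/36


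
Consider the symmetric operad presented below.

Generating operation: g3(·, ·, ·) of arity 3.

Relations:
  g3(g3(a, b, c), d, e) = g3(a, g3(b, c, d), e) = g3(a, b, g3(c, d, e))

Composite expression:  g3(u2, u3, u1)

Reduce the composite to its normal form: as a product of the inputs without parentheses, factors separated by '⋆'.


u2 ⋆ u3 ⋆ u1

Key point: g3 is associative — brackets drop, the u-order remains.
g3(u2, u3, u1) flattens to u2 ⋆ u3 ⋆ u1


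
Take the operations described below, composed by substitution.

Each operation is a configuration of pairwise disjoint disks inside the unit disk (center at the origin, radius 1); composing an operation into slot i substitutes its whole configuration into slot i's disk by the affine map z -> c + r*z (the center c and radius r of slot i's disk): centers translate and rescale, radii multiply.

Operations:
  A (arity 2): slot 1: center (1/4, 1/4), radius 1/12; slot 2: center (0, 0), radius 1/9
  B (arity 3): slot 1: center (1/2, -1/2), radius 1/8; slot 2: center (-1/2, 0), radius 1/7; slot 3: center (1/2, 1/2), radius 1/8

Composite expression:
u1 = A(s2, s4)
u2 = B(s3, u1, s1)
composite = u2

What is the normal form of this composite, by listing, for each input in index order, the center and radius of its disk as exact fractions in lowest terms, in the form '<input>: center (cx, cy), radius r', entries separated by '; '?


s1: center (1/2, 1/2), radius 1/8; s2: center (-13/28, 1/28), radius 1/84; s3: center (1/2, -1/2), radius 1/8; s4: center (-1/2, 0), radius 1/63

Below B, radii multiply path by path; the s-disk centers shift.
s3: after 1 affine step, its disk has center (1/2, -1/2), radius 1/8
s2: after 2 affine steps, its disk has center (-13/28, 1/28), radius 1/84
s4: after 2 affine steps, its disk has center (-1/2, 0), radius 1/63
s1: after 1 affine step, its disk has center (1/2, 1/2), radius 1/8


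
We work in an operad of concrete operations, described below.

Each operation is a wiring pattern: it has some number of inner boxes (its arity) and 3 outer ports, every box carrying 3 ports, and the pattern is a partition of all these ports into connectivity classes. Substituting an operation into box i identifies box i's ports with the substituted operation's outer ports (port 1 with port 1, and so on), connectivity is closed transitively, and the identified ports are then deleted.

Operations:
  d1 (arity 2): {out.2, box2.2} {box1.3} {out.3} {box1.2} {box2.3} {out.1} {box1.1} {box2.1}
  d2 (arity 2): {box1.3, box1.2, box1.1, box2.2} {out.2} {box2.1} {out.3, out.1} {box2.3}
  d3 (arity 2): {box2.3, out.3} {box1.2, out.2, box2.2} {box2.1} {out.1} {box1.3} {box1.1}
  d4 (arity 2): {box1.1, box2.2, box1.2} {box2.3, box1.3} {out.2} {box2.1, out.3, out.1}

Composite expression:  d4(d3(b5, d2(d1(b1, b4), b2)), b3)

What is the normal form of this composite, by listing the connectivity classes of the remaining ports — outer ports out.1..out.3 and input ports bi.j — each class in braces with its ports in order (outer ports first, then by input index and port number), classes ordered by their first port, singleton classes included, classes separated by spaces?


Connectivity passes through glued d4-boundaries; trace each wire chain.
d1 over (b1, b4) gives {out.1} {out.2, b4.2} {out.3} {b1.1} {b1.2} {b1.3} {b4.1} {b4.3}, out.j being that stage's outer ports
d2 over (b1, b4, b2) gives {out.1, out.3} {out.2} {b1.1} {b1.2} {b1.3} {b2.1} {b2.2, b4.2} {b2.3} {b4.1} {b4.3}, out.j being that stage's outer ports
d3 over (b5, b1, b4, b2) gives {out.1} {out.2, b5.2} {out.3} {b1.1} {b1.2} {b1.3} {b2.1} {b2.2, b4.2} {b2.3} {b4.1} {b4.3} {b5.1} {b5.3}, out.j being that stage's outer ports
d4 over (b5, b1, b4, b2, b3) gives {out.1, out.3, b3.1} {out.2} {b1.1} {b1.2} {b1.3} {b2.1} {b2.2, b4.2} {b2.3} {b3.2, b5.2} {b3.3} {b4.1} {b4.3} {b5.1} {b5.3}, out.j being that stage's outer ports

{out.1, out.3, b3.1} {out.2} {b1.1} {b1.2} {b1.3} {b2.1} {b2.2, b4.2} {b2.3} {b3.2, b5.2} {b3.3} {b4.1} {b4.3} {b5.1} {b5.3}


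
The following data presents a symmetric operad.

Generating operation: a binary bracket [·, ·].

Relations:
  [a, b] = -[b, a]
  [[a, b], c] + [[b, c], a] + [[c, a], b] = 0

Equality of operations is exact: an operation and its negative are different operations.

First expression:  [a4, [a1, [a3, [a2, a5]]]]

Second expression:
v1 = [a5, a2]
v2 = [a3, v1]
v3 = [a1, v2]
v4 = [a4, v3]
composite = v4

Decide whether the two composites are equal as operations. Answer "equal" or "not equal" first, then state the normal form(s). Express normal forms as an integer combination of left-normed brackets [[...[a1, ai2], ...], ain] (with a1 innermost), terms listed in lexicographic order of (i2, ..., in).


not equal; first: [[[[a1, a2], a5], a3], a4] - [[[[a1, a3], a2], a5], a4] + [[[[a1, a3], a5], a2], a4] - [[[[a1, a5], a2], a3], a4]; second: -[[[[a1, a2], a5], a3], a4] + [[[[a1, a3], a2], a5], a4] - [[[[a1, a3], a5], a2], a4] + [[[[a1, a5], a2], a3], a4]

Reducing the first expression gives [[[[a1, a2], a5], a3], a4] - [[[[a1, a3], a2], a5], a4] + [[[[a1, a3], a5], a2], a4] - [[[[a1, a5], a2], a3], a4]
Reducing the second expression gives -[[[[a1, a2], a5], a3], a4] + [[[[a1, a3], a2], a5], a4] - [[[[a1, a3], a5], a2], a4] + [[[[a1, a5], a2], a3], a4]
Distinct normal forms: not equal.


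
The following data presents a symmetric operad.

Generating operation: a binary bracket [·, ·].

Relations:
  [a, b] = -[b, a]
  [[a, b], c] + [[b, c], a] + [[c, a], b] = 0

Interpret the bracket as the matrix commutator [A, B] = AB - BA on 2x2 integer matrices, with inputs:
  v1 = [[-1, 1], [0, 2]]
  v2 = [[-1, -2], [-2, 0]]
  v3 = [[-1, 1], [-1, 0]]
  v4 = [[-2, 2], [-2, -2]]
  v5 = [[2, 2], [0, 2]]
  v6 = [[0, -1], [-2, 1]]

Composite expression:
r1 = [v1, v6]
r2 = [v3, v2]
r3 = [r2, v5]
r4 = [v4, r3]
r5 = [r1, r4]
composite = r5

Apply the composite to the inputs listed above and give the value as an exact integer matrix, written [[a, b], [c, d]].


[[-80, 288], [352, 80]]

[v1, v6] = [[-2, 4], [-6, 2]]
[v3, v2] = [[-4, 3], [-1, 4]]
[[v3, v2], v5] = [[2, -16], [0, -2]]
[v4, [[v3, v2], v5]] = [[-32, -8], [-8, 32]]
[[v1, v6], [v4, [[v3, v2], v5]]] = [[-80, 288], [352, 80]]


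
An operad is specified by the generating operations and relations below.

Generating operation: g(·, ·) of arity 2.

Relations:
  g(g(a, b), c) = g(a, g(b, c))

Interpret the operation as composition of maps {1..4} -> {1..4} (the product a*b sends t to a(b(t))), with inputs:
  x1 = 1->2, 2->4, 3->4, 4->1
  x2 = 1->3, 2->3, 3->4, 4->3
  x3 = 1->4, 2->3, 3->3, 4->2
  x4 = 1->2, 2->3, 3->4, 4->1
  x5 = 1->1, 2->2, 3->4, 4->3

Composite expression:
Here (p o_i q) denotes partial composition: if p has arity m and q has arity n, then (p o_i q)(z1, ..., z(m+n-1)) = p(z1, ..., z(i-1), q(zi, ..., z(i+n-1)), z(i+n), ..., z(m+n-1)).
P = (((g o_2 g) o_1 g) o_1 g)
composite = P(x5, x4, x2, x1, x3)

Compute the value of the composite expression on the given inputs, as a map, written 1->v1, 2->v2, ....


1->3, 2->3, 3->3, 4->3


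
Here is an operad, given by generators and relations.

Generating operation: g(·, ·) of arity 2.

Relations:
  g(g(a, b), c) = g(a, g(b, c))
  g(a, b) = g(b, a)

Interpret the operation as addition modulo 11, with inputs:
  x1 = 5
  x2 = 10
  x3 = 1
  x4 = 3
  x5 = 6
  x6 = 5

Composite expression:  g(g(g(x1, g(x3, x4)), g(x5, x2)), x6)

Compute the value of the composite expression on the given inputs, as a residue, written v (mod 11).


8 (mod 11)

g(x3, x4) = 4
g(x1, g(x3, x4)) = 9
g(x5, x2) = 5
g(g(x1, g(x3, x4)), g(x5, x2)) = 3
g(g(g(x1, g(x3, x4)), g(x5, x2)), x6) = 8


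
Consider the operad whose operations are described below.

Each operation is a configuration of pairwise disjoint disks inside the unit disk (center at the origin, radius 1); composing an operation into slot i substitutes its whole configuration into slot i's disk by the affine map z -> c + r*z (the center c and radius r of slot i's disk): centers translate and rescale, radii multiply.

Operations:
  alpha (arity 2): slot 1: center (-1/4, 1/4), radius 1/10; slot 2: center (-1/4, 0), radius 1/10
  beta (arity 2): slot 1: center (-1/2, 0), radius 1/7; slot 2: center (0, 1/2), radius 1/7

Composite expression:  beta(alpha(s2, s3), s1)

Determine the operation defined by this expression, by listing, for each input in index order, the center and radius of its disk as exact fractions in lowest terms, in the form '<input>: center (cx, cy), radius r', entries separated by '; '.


s1: center (0, 1/2), radius 1/7; s2: center (-15/28, 1/28), radius 1/70; s3: center (-15/28, 0), radius 1/70

Follow each s-input down from beta: c' goes to c + r*c', radius to r*r'.
s2: after 2 affine steps, its disk has center (-15/28, 1/28), radius 1/70
s3: after 2 affine steps, its disk has center (-15/28, 0), radius 1/70
s1: after 1 affine step, its disk has center (0, 1/2), radius 1/7


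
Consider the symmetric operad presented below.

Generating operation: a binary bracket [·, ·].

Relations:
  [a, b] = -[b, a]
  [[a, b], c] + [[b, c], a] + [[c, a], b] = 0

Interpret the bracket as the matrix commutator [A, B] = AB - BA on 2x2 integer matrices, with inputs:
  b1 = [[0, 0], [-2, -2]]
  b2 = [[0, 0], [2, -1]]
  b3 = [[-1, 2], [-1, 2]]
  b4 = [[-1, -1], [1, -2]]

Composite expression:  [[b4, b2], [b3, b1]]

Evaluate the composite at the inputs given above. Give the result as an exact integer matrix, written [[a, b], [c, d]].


[[-12, 24], [-24, 12]]

[b4, b2] = [[-2, 1], [-1, 2]]
[b3, b1] = [[-4, -4], [-8, 4]]
[[b4, b2], [b3, b1]] = [[-12, 24], [-24, 12]]


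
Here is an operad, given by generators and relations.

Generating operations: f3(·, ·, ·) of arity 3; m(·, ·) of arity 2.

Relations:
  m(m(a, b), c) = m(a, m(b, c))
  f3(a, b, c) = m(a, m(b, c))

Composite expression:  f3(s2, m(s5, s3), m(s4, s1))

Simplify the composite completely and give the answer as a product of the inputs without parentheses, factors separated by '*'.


s2 * s5 * s3 * s4 * s1

All parenthesizations of f3 agree; list the s-inputs left to right.
m(s5, s3) flattens to s5 * s3
m(s4, s1) flattens to s4 * s1
f3(s2, m(s5, s3), m(s4, s1)) flattens to s2 * s5 * s3 * s4 * s1


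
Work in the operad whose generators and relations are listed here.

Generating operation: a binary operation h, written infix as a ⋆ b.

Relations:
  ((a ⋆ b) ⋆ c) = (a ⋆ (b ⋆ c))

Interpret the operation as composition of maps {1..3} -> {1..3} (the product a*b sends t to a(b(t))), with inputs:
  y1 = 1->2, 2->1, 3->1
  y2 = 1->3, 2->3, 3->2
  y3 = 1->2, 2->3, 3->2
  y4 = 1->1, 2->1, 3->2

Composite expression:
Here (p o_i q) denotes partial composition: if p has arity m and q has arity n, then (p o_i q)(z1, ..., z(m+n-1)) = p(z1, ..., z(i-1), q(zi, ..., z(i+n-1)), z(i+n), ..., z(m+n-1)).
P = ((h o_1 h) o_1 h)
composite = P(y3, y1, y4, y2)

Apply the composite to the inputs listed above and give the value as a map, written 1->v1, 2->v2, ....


(y3 ⋆ y1) = 1->3, 2->2, 3->2
((y3 ⋆ y1) ⋆ y4) = 1->3, 2->3, 3->2
(((y3 ⋆ y1) ⋆ y4) ⋆ y2) = 1->2, 2->2, 3->3

1->2, 2->2, 3->3


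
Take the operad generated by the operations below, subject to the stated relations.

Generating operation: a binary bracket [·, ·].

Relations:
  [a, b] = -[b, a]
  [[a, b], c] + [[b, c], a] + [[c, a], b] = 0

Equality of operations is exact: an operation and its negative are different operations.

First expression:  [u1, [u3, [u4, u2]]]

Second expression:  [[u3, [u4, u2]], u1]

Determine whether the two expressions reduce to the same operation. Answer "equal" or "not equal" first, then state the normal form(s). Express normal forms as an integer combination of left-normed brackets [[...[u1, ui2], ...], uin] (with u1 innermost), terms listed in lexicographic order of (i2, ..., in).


not equal; first: [[[u1, u2], u4], u3] - [[[u1, u3], u2], u4] + [[[u1, u3], u4], u2] - [[[u1, u4], u2], u3]; second: -[[[u1, u2], u4], u3] + [[[u1, u3], u2], u4] - [[[u1, u3], u4], u2] + [[[u1, u4], u2], u3]

Reducing the first expression gives [[[u1, u2], u4], u3] - [[[u1, u3], u2], u4] + [[[u1, u3], u4], u2] - [[[u1, u4], u2], u3]
Reducing the second expression gives -[[[u1, u2], u4], u3] + [[[u1, u3], u2], u4] - [[[u1, u3], u4], u2] + [[[u1, u4], u2], u3]
The forms do not match — not equal.


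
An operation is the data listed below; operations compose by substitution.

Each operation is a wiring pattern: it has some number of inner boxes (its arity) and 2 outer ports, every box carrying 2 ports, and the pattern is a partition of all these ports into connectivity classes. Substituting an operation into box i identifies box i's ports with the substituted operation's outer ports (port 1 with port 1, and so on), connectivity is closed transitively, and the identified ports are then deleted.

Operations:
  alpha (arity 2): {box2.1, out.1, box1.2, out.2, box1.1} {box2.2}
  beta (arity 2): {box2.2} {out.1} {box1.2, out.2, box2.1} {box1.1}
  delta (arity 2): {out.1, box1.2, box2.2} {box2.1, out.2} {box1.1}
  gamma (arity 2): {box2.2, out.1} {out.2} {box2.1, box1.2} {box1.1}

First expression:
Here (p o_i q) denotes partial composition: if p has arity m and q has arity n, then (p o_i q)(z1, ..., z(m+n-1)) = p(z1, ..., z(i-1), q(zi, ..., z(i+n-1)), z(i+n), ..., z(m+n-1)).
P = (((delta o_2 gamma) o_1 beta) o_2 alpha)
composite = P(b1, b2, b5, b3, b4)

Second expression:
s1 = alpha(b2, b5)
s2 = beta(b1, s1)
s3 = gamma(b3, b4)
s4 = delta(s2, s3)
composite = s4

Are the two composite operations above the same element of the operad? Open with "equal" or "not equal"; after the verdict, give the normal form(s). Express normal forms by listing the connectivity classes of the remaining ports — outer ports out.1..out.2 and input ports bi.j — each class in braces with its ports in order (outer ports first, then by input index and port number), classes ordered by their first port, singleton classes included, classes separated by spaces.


equal; the common form is {out.1, b1.2, b2.1, b2.2, b5.1} {out.2, b4.2} {b1.1} {b3.1} {b3.2, b4.1} {b5.2}

Normal form of the first expression: {out.1, b1.2, b2.1, b2.2, b5.1} {out.2, b4.2} {b1.1} {b3.1} {b3.2, b4.1} {b5.2}
Normal form of the second expression: {out.1, b1.2, b2.1, b2.2, b5.1} {out.2, b4.2} {b1.1} {b3.1} {b3.2, b4.1} {b5.2}
Same normal form: equal.


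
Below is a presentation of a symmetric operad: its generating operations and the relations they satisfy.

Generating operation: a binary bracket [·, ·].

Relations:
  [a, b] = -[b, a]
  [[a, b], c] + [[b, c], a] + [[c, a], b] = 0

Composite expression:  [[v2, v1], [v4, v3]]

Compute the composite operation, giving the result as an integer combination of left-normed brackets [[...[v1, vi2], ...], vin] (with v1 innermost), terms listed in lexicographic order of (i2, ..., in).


[[[v1, v2], v3], v4] - [[[v1, v2], v4], v3]


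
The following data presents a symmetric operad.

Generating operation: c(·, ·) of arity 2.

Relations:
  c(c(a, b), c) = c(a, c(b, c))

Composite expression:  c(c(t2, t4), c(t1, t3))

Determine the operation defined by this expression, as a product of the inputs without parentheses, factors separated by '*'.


Associativity of c dissolves the nesting; only the t-input order survives.
c(t2, t4) spells out as t2 * t4
c(t1, t3) spells out as t1 * t3
c(c(t2, t4), c(t1, t3)) spells out as t2 * t4 * t1 * t3

t2 * t4 * t1 * t3


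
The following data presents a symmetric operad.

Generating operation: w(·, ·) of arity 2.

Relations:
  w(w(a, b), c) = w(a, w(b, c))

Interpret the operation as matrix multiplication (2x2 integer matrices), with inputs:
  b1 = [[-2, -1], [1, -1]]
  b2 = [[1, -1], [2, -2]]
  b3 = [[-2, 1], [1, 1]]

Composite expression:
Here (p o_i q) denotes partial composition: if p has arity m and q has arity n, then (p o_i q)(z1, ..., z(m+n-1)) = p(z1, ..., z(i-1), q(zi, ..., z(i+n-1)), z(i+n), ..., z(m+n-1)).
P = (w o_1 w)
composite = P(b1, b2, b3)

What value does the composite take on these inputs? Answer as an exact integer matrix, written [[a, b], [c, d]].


[[12, 0], [3, 0]]


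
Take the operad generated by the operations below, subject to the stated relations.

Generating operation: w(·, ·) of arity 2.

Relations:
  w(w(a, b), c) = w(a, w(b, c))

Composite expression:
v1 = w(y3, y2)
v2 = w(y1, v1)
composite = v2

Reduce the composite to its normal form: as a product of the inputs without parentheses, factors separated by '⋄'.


y1 ⋄ y3 ⋄ y2

Key point: w is associative — brackets drop, the y-order remains.
w(y3, y2) spells out as y3 ⋄ y2
w(y1, w(y3, y2)) spells out as y1 ⋄ y3 ⋄ y2


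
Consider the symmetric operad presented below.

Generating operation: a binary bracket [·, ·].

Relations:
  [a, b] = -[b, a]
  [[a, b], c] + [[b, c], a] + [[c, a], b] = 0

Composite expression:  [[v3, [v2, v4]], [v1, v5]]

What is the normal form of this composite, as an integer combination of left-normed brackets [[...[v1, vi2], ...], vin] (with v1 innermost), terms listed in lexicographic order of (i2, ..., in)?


Antisymmetry and Jacobi reduce to v1-anchored left-normed brackets.
Composite bracket: [[v3, [v2, v4]], [v1, v5]]
Each bracket splits as ab - ba, giving 16 signed words (2^4 = 16).
Collect the words opening with v1:
  v1v5v2v4v3 appears with sign +1, giving the term +[[[[v1, v5], v2], v4], v3]
  v1v5v3v2v4 appears with sign -1, giving the term -[[[[v1, v5], v3], v2], v4]
  v1v5v3v4v2 appears with sign +1, giving the term +[[[[v1, v5], v3], v4], v2]
  v1v5v4v2v3 appears with sign -1, giving the term -[[[[v1, v5], v4], v2], v3]

[[[[v1, v5], v2], v4], v3] - [[[[v1, v5], v3], v2], v4] + [[[[v1, v5], v3], v4], v2] - [[[[v1, v5], v4], v2], v3]


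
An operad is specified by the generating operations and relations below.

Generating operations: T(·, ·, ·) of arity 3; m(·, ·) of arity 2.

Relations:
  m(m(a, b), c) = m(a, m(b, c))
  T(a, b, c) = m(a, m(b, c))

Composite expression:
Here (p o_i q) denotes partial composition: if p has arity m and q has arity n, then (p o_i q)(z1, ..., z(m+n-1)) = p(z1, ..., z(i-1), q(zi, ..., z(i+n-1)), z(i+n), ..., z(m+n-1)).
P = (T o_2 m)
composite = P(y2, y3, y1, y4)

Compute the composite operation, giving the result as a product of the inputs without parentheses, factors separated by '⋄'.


y2 ⋄ y3 ⋄ y1 ⋄ y4

The T-tree's shape is irrelevant; the y-reading-order decides.
m(y3, y1) collapses to y3 ⋄ y1
T(y2, m(y3, y1), y4) collapses to y2 ⋄ y3 ⋄ y1 ⋄ y4


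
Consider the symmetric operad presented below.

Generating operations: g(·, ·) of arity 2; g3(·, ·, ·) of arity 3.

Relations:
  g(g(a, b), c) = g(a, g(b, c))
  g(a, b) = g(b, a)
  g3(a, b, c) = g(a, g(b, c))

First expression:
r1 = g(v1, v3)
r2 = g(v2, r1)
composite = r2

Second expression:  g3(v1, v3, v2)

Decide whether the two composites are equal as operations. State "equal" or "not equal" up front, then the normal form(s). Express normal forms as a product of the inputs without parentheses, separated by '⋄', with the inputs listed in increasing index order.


In normal form, the first expression is v1 ⋄ v2 ⋄ v3
In normal form, the second expression is v1 ⋄ v2 ⋄ v3
Both agree, so they are equal.

equal — both sides give v1 ⋄ v2 ⋄ v3


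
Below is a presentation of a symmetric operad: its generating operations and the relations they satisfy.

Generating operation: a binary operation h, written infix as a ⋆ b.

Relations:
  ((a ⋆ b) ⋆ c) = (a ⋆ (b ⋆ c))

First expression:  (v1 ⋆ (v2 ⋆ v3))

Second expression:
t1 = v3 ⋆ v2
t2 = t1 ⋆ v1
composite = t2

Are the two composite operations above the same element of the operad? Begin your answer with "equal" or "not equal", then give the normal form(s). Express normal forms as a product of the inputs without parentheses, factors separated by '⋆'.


not equal — first v1 ⋆ v2 ⋆ v3, second v3 ⋆ v2 ⋆ v1


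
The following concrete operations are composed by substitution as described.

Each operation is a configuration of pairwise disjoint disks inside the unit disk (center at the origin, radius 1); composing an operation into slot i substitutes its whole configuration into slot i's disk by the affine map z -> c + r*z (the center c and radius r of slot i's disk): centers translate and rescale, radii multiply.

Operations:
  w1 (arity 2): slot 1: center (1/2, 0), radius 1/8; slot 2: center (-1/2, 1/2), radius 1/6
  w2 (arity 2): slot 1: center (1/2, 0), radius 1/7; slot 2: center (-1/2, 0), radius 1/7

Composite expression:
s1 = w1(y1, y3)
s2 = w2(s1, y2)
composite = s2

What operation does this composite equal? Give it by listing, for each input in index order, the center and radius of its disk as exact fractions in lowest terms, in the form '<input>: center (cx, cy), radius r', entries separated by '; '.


y1: center (4/7, 0), radius 1/56; y2: center (-1/2, 0), radius 1/7; y3: center (3/7, 1/14), radius 1/42

Follow each y-input down from w2: c' goes to c + r*c', radius to r*r'.
for y1, the 2-step affine chain lands on center (4/7, 0), radius 1/56
for y3, the 2-step affine chain lands on center (3/7, 1/14), radius 1/42
for y2, the 1-step affine chain lands on center (-1/2, 0), radius 1/7


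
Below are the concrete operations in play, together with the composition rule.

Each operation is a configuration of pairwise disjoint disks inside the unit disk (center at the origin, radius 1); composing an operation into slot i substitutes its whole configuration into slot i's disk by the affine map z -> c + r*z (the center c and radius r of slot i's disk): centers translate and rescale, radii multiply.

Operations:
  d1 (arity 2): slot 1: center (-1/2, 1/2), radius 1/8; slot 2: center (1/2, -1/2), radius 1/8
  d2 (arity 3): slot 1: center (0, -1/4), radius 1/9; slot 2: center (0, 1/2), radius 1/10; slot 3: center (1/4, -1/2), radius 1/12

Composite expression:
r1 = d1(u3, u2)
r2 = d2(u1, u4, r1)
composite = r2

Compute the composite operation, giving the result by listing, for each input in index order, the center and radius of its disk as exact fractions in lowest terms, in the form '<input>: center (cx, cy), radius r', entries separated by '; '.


Only the slot chain above each u matters under d2; compose those maps.
u1: after 1 affine step, its disk has center (0, -1/4), radius 1/9
u4: after 1 affine step, its disk has center (0, 1/2), radius 1/10
u3: after 2 affine steps, its disk has center (5/24, -11/24), radius 1/96
u2: after 2 affine steps, its disk has center (7/24, -13/24), radius 1/96

u1: center (0, -1/4), radius 1/9; u2: center (7/24, -13/24), radius 1/96; u3: center (5/24, -11/24), radius 1/96; u4: center (0, 1/2), radius 1/10


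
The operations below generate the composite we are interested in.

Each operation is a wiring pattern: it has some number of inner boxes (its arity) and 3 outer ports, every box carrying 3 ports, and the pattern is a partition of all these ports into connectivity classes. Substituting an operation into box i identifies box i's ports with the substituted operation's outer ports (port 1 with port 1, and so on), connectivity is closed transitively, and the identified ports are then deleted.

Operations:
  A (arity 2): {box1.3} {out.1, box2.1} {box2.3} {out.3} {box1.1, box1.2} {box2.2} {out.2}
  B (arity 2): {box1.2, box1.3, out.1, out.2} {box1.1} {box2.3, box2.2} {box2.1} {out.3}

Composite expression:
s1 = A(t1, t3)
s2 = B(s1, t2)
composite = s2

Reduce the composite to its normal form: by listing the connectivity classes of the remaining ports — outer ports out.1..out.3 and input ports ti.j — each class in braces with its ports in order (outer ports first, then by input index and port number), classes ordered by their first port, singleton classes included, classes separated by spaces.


Substituting into B glues patterns; closure does the rest.
composing A on (t1, t3), with out.j its own outer ports: {out.1, t3.1} {out.2} {out.3} {t1.1, t1.2} {t1.3} {t3.2} {t3.3}
composing B on (t1, t3, t2), with out.j its own outer ports: {out.1, out.2} {out.3} {t1.1, t1.2} {t1.3} {t2.1} {t2.2, t2.3} {t3.1} {t3.2} {t3.3}

{out.1, out.2} {out.3} {t1.1, t1.2} {t1.3} {t2.1} {t2.2, t2.3} {t3.1} {t3.2} {t3.3}


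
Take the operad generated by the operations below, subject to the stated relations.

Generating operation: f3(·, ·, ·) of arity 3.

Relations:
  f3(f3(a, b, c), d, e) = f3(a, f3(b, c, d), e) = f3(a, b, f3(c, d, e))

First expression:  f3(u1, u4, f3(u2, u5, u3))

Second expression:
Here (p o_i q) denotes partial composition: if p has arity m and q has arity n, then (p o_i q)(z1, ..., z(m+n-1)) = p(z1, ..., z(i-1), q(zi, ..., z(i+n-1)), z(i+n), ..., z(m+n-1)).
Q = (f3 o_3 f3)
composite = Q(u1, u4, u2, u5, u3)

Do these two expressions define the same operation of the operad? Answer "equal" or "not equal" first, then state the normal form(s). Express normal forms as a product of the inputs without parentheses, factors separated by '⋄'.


equal — both sides give u1 ⋄ u4 ⋄ u2 ⋄ u5 ⋄ u3

In normal form, the first expression is u1 ⋄ u4 ⋄ u2 ⋄ u5 ⋄ u3
In normal form, the second expression is u1 ⋄ u4 ⋄ u2 ⋄ u5 ⋄ u3
One common form — equal.


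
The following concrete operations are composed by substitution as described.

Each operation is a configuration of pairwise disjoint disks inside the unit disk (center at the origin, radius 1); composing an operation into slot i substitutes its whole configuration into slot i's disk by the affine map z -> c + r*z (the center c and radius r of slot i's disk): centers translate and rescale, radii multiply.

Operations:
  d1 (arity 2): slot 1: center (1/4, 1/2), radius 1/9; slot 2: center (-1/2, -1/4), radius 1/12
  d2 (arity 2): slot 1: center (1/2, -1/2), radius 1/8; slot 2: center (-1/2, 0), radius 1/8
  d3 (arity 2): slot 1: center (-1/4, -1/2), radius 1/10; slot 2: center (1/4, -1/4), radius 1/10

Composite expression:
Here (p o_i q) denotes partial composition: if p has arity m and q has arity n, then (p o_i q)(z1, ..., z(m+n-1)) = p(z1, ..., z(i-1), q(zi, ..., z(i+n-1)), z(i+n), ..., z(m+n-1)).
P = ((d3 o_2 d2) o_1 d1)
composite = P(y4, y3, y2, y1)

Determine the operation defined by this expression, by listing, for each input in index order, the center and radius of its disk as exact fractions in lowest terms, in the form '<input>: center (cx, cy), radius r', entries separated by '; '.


y1: center (1/5, -1/4), radius 1/80; y2: center (3/10, -3/10), radius 1/80; y3: center (-3/10, -21/40), radius 1/120; y4: center (-9/40, -9/20), radius 1/90

Nesting under d3 composes maps z -> c + r*z down each y-path.
input y4: applying the 2 nested substitutions gives center (-9/40, -9/20), radius 1/90
input y3: applying the 2 nested substitutions gives center (-3/10, -21/40), radius 1/120
input y2: applying the 2 nested substitutions gives center (3/10, -3/10), radius 1/80
input y1: applying the 2 nested substitutions gives center (1/5, -1/4), radius 1/80


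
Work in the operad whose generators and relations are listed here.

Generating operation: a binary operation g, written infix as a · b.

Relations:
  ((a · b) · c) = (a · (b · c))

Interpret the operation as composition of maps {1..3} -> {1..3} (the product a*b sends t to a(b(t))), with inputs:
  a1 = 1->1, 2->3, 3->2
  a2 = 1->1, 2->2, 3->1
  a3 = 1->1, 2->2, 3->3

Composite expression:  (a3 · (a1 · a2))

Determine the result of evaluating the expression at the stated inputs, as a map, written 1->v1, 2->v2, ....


1->1, 2->3, 3->1


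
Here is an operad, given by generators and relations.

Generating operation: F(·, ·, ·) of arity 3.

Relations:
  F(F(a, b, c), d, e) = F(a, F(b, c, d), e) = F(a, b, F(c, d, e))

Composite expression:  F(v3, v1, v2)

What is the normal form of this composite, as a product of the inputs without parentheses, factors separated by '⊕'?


v3 ⊕ v1 ⊕ v2

Under associativity of F, the answer is the v's in reading order.
F(v3, v1, v2) flattens to v3 ⊕ v1 ⊕ v2


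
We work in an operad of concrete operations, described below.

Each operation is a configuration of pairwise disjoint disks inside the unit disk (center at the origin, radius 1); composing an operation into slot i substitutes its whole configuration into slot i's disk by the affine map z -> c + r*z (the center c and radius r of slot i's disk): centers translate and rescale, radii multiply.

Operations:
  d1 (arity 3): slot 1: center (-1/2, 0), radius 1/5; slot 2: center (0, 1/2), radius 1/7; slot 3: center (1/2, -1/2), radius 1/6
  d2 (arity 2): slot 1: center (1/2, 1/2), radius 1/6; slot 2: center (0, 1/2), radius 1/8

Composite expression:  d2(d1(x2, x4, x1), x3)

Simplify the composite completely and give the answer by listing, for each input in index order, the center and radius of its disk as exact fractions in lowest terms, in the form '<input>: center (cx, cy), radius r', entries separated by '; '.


Follow each x-input down from d2: c' goes to c + r*c', radius to r*r'.
tracing x2 down its 2-map path: center (5/12, 1/2), radius 1/30
tracing x4 down its 2-map path: center (1/2, 7/12), radius 1/42
tracing x1 down its 2-map path: center (7/12, 5/12), radius 1/36
tracing x3 down its 1-map path: center (0, 1/2), radius 1/8

x1: center (7/12, 5/12), radius 1/36; x2: center (5/12, 1/2), radius 1/30; x3: center (0, 1/2), radius 1/8; x4: center (1/2, 7/12), radius 1/42
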